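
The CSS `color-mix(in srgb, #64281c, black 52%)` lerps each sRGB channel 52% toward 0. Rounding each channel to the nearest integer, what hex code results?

#30130d

#64281c is rgb(100, 40, 28).
A 52% shade moves each channel 52% toward 0:
  R: 100 + 0.52×(0−100) = 100 − 52 = 48 → 48
  G: 40 + 0.52×(0−40) = 40 − 20.8 = 19.2 → 19
  B: 28 − 14.56 = 13.44 → 13
rgb(48, 19, 13) = #30130d.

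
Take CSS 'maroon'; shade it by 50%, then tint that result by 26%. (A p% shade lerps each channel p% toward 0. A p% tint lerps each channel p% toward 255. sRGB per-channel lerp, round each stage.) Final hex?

#724242

CSS maroon is rgb(128, 0, 0).
Lerp each channel 50% toward 0:
  R: 128 − 64 = 64 → 64
  G: 0 + 0 = 0 → 0
  B: 0 + 0.5×(0−0) = 0 + 0 = 0 → 0
After the shade: rgb(64, 0, 0) = #400000.
Per channel, c → c + 0.26(255 − c):
  R: 64 + 0.26×(255−64) = 64 + 49.66 = 113.66 → 114
  G: 0 + 66.3 = 66.3 → 66
  B: 0 + 0.26×(255−0) = 0 + 66.3 = 66.3 → 66
rgb(114, 66, 66) = #724242.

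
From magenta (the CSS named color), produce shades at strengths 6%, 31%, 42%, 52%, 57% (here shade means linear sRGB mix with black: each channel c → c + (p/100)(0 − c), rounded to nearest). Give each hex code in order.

#f000f0, #b000b0, #940094, #7a007a, #6e006e

CSS magenta is rgb(255, 0, 255).
6%: (255 − 15.3 = 239.7→240, 0→0, 255 − 15.3 = 239.7→240) → #f000f0
31%: (255 − 79.05 = 175.95→176, 0→0, 255 − 79.05 = 175.95→176) → #b000b0
42%: (255 − 107.1 = 147.9→148, 0→0, 255 − 107.1 = 147.9→148) → #940094
52%: (255 − 132.6 = 122.4→122, 0→0, 255 − 132.6 = 122.4→122) → #7a007a
57%: (255 − 145.35 = 109.65→110, 0→0, 255 − 145.35 = 109.65→110) → #6e006e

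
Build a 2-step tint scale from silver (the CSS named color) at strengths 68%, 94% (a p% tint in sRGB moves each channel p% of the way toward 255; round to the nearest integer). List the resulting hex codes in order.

#ebebeb, #fbfbfb

CSS silver is rgb(192, 192, 192).
68%: (192 + 42.84 = 234.84→235, 192 + 42.84 = 234.84→235, 192 + 42.84 = 234.84→235) → #ebebeb
94%: (192 + 59.22 = 251.22→251, 192 + 59.22 = 251.22→251, 192 + 59.22 = 251.22→251) → #fbfbfb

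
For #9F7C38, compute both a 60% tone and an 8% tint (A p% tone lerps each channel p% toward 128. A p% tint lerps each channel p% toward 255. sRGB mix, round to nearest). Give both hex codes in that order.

#8C7E63, #A78648

#9F7C38 is rgb(159, 124, 56).
60% tone:
  R: 159 − 18.6 = 140.4 → 140
  G: 124 + 2.4 = 126.4 → 126
  B: 56 + 0.6×(128−56) = 56 + 43.2 = 99.2 → 99
  → #8C7E63
8% tint:
  R: 159 + 0.08×(255−159) = 159 + 7.68 = 166.68 → 167
  G: 124 + 10.48 = 134.48 → 134
  B: 56 + 15.92 = 71.92 → 72
  → #A78648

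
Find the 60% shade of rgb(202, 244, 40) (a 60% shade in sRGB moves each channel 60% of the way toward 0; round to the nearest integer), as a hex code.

#516210

Lerp each channel 60% toward 0:
  R: 202 + 0.6×(0−202) = 202 − 121.2 = 80.8 → 81
  G: 244 + 0.6×(0−244) = 244 − 146.4 = 97.6 → 98
  B: 40 + 0.6×(0−40) = 40 − 24 = 16 → 16
rgb(81, 98, 16) = #516210.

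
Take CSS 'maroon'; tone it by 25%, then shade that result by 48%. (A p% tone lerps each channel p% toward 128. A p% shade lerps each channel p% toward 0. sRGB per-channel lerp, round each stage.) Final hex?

CSS maroon is rgb(128, 0, 0).
A 25% tone moves each channel 25% toward 128:
  R: 128 + 0.25×(128−128) = 128 + 0 = 128 → 128
  G: 0 + 0.25×(128−0) = 0 + 32 = 32 → 32
  B: 0 + 0.25×(128−0) = 0 + 32 = 32 → 32
After the tone: rgb(128, 32, 32) = #802020.
Lerp each channel 48% toward 0:
  R: 128 − 61.44 = 66.56 → 67
  G: 32 + 0.48×(0−32) = 32 − 15.36 = 16.64 → 17
  B: 32 − 15.36 = 16.64 → 17
rgb(67, 17, 17) = #431111.

#431111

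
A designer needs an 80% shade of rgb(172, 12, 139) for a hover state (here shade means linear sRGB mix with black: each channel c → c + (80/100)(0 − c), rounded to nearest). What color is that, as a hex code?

Lerp each channel 80% toward 0:
  R: 172 − 137.6 = 34.4 → 34
  G: 12 + 0.8×(0−12) = 12 − 9.6 = 2.4 → 2
  B: 139 + 0.8×(0−139) = 139 − 111.2 = 27.8 → 28
rgb(34, 2, 28) = #22021c.

#22021c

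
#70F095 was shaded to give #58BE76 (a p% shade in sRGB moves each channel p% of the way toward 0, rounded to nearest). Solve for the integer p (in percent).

#70F095 is rgb(112, 240, 149); #58BE76 is rgb(88, 190, 118).
On the G channel (widest range): 190 ≈ 240 + (p/100)(0 − 240), so p ≈ 100×(190 − 240)/(0 − 240) = -5000/-240 = 20.83.
p = 21 reproduces all three channels after rounding.

21%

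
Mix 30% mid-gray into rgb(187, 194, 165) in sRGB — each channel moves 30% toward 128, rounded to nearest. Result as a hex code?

#A9AE9A

Per channel, c → c + 0.3(128 − c):
  R: 187 + 0.3×(128−187) = 187 − 17.7 = 169.3 → 169
  G: 194 − 19.8 = 174.2 → 174
  B: 165 + 0.3×(128−165) = 165 − 11.1 = 153.9 → 154
rgb(169, 174, 154) = #A9AE9A.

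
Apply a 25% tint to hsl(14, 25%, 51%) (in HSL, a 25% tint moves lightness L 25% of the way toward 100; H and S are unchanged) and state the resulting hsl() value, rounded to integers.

hsl(14, 25%, 63%)

L moves 25% from 51 toward 100: 51 + 12.25 = 63.25 → 63.
H and S are unchanged.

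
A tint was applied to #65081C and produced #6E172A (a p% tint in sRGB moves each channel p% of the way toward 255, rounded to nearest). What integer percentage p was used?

6%

#65081C is rgb(101, 8, 28); #6E172A is rgb(110, 23, 42).
On the G channel (widest range): 23 ≈ 8 + (p/100)(255 − 8), so p ≈ 100×(23 − 8)/(255 − 8) = 1500/247 = 6.07.
p = 6 reproduces all three channels after rounding.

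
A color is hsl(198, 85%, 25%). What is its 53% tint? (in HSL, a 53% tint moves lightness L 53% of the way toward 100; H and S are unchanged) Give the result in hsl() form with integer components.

L moves 53% from 25 toward 100: 25 + 39.75 = 64.75 → 65.
H and S are unchanged.

hsl(198, 85%, 65%)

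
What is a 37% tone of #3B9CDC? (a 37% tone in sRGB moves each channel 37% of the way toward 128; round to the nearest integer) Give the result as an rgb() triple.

rgb(85, 146, 186)

#3B9CDC is rgb(59, 156, 220).
Per channel, c → c + 0.37(128 − c):
  R: 59 + 25.53 = 84.53 → 85
  G: 156 − 10.36 = 145.64 → 146
  B: 220 + 0.37×(128−220) = 220 − 34.04 = 185.96 → 186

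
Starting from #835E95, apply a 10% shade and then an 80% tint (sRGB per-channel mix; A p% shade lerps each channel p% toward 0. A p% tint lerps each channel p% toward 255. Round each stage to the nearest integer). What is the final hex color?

#835E95 is rgb(131, 94, 149).
Lerp each channel 10% toward 0:
  R: 131 + 0.1×(0−131) = 131 − 13.1 = 117.9 → 118
  G: 94 − 9.4 = 84.6 → 85
  B: 149 − 14.9 = 134.1 → 134
After the shade: rgb(118, 85, 134) = #765586.
Per channel, c → c + 0.8(255 − c):
  R: 118 + 0.8×(255−118) = 118 + 109.6 = 227.6 → 228
  G: 85 + 136 = 221 → 221
  B: 134 + 0.8×(255−134) = 134 + 96.8 = 230.8 → 231
rgb(228, 221, 231) = #E4DDE7.

#E4DDE7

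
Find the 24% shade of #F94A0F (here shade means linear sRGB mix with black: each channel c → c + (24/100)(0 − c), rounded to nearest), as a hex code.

#BD380B

#F94A0F is rgb(249, 74, 15).
Lerp each channel 24% toward 0:
  R: 249 − 59.76 = 189.24 → 189
  G: 74 + 0.24×(0−74) = 74 − 17.76 = 56.24 → 56
  B: 15 + 0.24×(0−15) = 15 − 3.6 = 11.4 → 11
rgb(189, 56, 11) = #BD380B.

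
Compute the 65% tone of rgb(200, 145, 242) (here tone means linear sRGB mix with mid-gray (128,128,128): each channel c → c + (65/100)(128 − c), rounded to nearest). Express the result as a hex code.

Lerp each channel 65% toward 128:
  R: 200 − 46.8 = 153.2 → 153
  G: 145 + 0.65×(128−145) = 145 − 11.05 = 133.95 → 134
  B: 242 − 74.1 = 167.9 → 168
rgb(153, 134, 168) = #9986A8.

#9986A8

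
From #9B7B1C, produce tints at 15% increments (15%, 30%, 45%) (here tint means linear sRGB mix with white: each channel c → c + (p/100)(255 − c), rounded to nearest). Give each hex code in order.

#AA8F3E, #B9A360, #C8B682

#9B7B1C is rgb(155, 123, 28).
15%: (155 + 15 = 170→170, 123 + 19.8 = 142.8→143, 28 + 34.05 = 62.05→62) → #AA8F3E
30%: (155 + 30 = 185→185, 123 + 39.6 = 162.6→163, 28 + 68.1 = 96.1→96) → #B9A360
45%: (155 + 45 = 200→200, 123 + 59.4 = 182.4→182, 28 + 102.15 = 130.15→130) → #C8B682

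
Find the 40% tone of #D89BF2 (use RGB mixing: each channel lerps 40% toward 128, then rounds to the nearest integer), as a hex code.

#D89BF2 is rgb(216, 155, 242).
Per channel, c → c + 0.4(128 − c):
  R: 216 + 0.4×(128−216) = 216 − 35.2 = 180.8 → 181
  G: 155 + 0.4×(128−155) = 155 − 10.8 = 144.2 → 144
  B: 242 − 45.6 = 196.4 → 196
rgb(181, 144, 196) = #B590C4.

#B590C4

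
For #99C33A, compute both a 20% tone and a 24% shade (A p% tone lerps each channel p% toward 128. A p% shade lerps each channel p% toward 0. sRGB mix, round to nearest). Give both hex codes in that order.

#99C33A is rgb(153, 195, 58).
20% tone:
  R: 153 − 5 = 148 → 148
  G: 195 + 0.2×(128−195) = 195 − 13.4 = 181.6 → 182
  B: 58 + 0.2×(128−58) = 58 + 14 = 72 → 72
  → #94B648
24% shade:
  R: 153 − 36.72 = 116.28 → 116
  G: 195 − 46.8 = 148.2 → 148
  B: 58 − 13.92 = 44.08 → 44
  → #74942C

#94B648, #74942C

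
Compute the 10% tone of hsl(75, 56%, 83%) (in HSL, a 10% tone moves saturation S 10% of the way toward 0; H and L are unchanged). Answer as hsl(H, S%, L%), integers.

S moves 10% from 56 toward 0: 56 − 5.6 = 50.4 → 50.
H and L are unchanged.

hsl(75, 50%, 83%)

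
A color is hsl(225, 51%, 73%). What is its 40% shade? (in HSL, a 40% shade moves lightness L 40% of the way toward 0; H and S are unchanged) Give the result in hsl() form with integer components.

hsl(225, 51%, 44%)

L moves 40% from 73 toward 0: 73 − 29.2 = 43.8 → 44.
H and S are unchanged.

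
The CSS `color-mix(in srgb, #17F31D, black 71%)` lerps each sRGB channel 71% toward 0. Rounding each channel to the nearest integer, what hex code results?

#074608

#17F31D is rgb(23, 243, 29).
Lerp each channel 71% toward 0:
  R: 23 + 0.71×(0−23) = 23 − 16.33 = 6.67 → 7
  G: 243 − 172.53 = 70.47 → 70
  B: 29 + 0.71×(0−29) = 29 − 20.59 = 8.41 → 8
rgb(7, 70, 8) = #074608.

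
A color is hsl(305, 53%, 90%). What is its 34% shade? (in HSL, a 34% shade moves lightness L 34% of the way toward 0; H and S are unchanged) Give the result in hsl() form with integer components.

hsl(305, 53%, 59%)

L moves 34% from 90 toward 0: 90 − 30.6 = 59.4 → 59.
H and S are unchanged.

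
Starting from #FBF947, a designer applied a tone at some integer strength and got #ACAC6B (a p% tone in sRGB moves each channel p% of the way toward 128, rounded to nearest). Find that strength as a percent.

64%

#FBF947 is rgb(251, 249, 71); #ACAC6B is rgb(172, 172, 107).
On the R channel (widest range): 172 ≈ 251 + (p/100)(128 − 251), so p ≈ 100×(172 − 251)/(128 − 251) = -7900/-123 = 64.23.
p = 64 reproduces all three channels after rounding.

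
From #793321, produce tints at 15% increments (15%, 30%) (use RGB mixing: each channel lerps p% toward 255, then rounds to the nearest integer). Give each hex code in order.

#8D5242, #A17064

#793321 is rgb(121, 51, 33).
15%: (121 + 20.1 = 141.1→141, 51 + 30.6 = 81.6→82, 33 + 33.3 = 66.3→66) → #8D5242
30%: (121 + 40.2 = 161.2→161, 51 + 61.2 = 112.2→112, 33 + 66.6 = 99.6→100) → #A17064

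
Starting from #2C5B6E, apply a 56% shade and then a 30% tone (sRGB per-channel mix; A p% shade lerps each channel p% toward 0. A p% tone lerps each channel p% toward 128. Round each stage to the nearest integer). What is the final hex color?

#2C5B6E is rgb(44, 91, 110).
Per channel, c → c + 0.56(0 − c):
  R: 44 + 0.56×(0−44) = 44 − 24.64 = 19.36 → 19
  G: 91 + 0.56×(0−91) = 91 − 50.96 = 40.04 → 40
  B: 110 − 61.6 = 48.4 → 48
After the shade: rgb(19, 40, 48) = #132830.
A 30% tone moves each channel 30% toward 128:
  R: 19 + 0.3×(128−19) = 19 + 32.7 = 51.7 → 52
  G: 40 + 26.4 = 66.4 → 66
  B: 48 + 0.3×(128−48) = 48 + 24 = 72 → 72
rgb(52, 66, 72) = #344248.

#344248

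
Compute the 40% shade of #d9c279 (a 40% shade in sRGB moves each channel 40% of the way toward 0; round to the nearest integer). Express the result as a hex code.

#827449

#d9c279 is rgb(217, 194, 121).
A 40% shade moves each channel 40% toward 0:
  R: 217 + 0.4×(0−217) = 217 − 86.8 = 130.2 → 130
  G: 194 − 77.6 = 116.4 → 116
  B: 121 − 48.4 = 72.6 → 73
rgb(130, 116, 73) = #827449.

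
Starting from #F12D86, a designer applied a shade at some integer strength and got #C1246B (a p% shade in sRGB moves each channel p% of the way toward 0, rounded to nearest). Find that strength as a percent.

20%

#F12D86 is rgb(241, 45, 134); #C1246B is rgb(193, 36, 107).
On the R channel (widest range): 193 ≈ 241 + (p/100)(0 − 241), so p ≈ 100×(193 − 241)/(0 − 241) = -4800/-241 = 19.92.
p = 20 reproduces all three channels after rounding.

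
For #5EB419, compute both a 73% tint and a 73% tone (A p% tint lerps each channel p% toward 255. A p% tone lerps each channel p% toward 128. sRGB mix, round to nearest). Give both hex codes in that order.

#5EB419 is rgb(94, 180, 25).
73% tint:
  R: 94 + 0.73×(255−94) = 94 + 117.53 = 211.53 → 212
  G: 180 + 0.73×(255−180) = 180 + 54.75 = 234.75 → 235
  B: 25 + 167.9 = 192.9 → 193
  → #D4EBC1
73% tone:
  R: 94 + 24.82 = 118.82 → 119
  G: 180 − 37.96 = 142.04 → 142
  B: 25 + 75.19 = 100.19 → 100
  → #778E64

#D4EBC1, #778E64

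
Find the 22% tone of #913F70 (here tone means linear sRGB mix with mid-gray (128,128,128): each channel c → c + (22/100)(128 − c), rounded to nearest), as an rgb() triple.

rgb(141, 77, 116)

#913F70 is rgb(145, 63, 112).
Lerp each channel 22% toward 128:
  R: 145 − 3.74 = 141.26 → 141
  G: 63 + 0.22×(128−63) = 63 + 14.3 = 77.3 → 77
  B: 112 + 3.52 = 115.52 → 116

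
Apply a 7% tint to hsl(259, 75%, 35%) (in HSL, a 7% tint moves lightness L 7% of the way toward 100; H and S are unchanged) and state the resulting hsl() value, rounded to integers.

L moves 7% from 35 toward 100: 35 + 4.55 = 39.55 → 40.
H and S are unchanged.

hsl(259, 75%, 40%)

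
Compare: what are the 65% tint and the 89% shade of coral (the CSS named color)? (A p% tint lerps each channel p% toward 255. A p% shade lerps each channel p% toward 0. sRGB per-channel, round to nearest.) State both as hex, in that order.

CSS coral is rgb(255, 127, 80).
65% tint:
  R: 255 + 0.65×(255−255) = 255 + 0 = 255 → 255
  G: 127 + 0.65×(255−127) = 127 + 83.2 = 210.2 → 210
  B: 80 + 0.65×(255−80) = 80 + 113.75 = 193.75 → 194
  → #ffd2c2
89% shade:
  R: 255 − 226.95 = 28.05 → 28
  G: 127 − 113.03 = 13.97 → 14
  B: 80 − 71.2 = 8.8 → 9
  → #1c0e09

#ffd2c2, #1c0e09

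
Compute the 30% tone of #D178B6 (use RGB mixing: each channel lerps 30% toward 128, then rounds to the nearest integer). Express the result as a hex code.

#B97AA6

#D178B6 is rgb(209, 120, 182).
Lerp each channel 30% toward 128:
  R: 209 + 0.3×(128−209) = 209 − 24.3 = 184.7 → 185
  G: 120 + 0.3×(128−120) = 120 + 2.4 = 122.4 → 122
  B: 182 − 16.2 = 165.8 → 166
rgb(185, 122, 166) = #B97AA6.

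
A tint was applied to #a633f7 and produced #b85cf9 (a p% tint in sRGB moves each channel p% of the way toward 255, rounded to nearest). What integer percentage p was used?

#a633f7 is rgb(166, 51, 247); #b85cf9 is rgb(184, 92, 249).
On the G channel (widest range): 92 ≈ 51 + (p/100)(255 − 51), so p ≈ 100×(92 − 51)/(255 − 51) = 4100/204 = 20.10.
p = 20 reproduces all three channels after rounding.

20%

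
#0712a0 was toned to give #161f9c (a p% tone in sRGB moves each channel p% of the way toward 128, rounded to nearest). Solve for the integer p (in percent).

#0712a0 is rgb(7, 18, 160); #161f9c is rgb(22, 31, 156).
On the R channel (widest range): 22 ≈ 7 + (p/100)(128 − 7), so p ≈ 100×(22 − 7)/(128 − 7) = 1500/121 = 12.40.
p = 12 reproduces all three channels after rounding.

12%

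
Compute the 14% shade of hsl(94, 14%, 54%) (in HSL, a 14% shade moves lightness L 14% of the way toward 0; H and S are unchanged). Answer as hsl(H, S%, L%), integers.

hsl(94, 14%, 46%)

L moves 14% from 54 toward 0: 54 − 7.56 = 46.44 → 46.
H and S are unchanged.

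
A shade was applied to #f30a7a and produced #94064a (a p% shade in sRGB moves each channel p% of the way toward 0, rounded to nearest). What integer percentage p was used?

39%

#f30a7a is rgb(243, 10, 122); #94064a is rgb(148, 6, 74).
On the R channel (widest range): 148 ≈ 243 + (p/100)(0 − 243), so p ≈ 100×(148 − 243)/(0 − 243) = -9500/-243 = 39.09.
p = 39 reproduces all three channels after rounding.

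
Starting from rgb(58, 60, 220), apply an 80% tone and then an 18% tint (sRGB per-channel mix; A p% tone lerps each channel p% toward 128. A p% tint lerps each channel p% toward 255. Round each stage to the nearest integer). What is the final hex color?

#8B8BA6

Per channel, c → c + 0.8(128 − c):
  R: 58 + 56 = 114 → 114
  G: 60 + 54.4 = 114.4 → 114
  B: 220 + 0.8×(128−220) = 220 − 73.6 = 146.4 → 146
After the tone: rgb(114, 114, 146) = #727292.
Lerp each channel 18% toward 255:
  R: 114 + 0.18×(255−114) = 114 + 25.38 = 139.38 → 139
  G: 114 + 0.18×(255−114) = 114 + 25.38 = 139.38 → 139
  B: 146 + 0.18×(255−146) = 146 + 19.62 = 165.62 → 166
rgb(139, 139, 166) = #8B8BA6.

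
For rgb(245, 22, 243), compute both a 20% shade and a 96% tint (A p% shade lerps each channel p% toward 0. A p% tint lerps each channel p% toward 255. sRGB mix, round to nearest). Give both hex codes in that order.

#C412C2, #FFF6FF

20% shade:
  R: 245 − 49 = 196 → 196
  G: 22 + 0.2×(0−22) = 22 − 4.4 = 17.6 → 18
  B: 243 + 0.2×(0−243) = 243 − 48.6 = 194.4 → 194
  → #C412C2
96% tint:
  R: 245 + 9.6 = 254.6 → 255
  G: 22 + 0.96×(255−22) = 22 + 223.68 = 245.68 → 246
  B: 243 + 0.96×(255−243) = 243 + 11.52 = 254.52 → 255
  → #FFF6FF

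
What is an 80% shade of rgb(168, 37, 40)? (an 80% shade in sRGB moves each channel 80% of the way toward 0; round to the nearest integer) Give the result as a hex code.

Per channel, c → c + 0.8(0 − c):
  R: 168 + 0.8×(0−168) = 168 − 134.4 = 33.6 → 34
  G: 37 − 29.6 = 7.4 → 7
  B: 40 + 0.8×(0−40) = 40 − 32 = 8 → 8
rgb(34, 7, 8) = #220708.

#220708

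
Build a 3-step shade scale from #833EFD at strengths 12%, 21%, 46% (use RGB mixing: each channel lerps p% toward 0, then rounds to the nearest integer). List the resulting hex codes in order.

#7337DF, #6731C8, #472189

#833EFD is rgb(131, 62, 253).
12%: (131 − 15.72 = 115.28→115, 62 − 7.44 = 54.56→55, 253 − 30.36 = 222.64→223) → #7337DF
21%: (131 − 27.51 = 103.49→103, 62 − 13.02 = 48.98→49, 253 − 53.13 = 199.87→200) → #6731C8
46%: (131 − 60.26 = 70.74→71, 62 − 28.52 = 33.48→33, 253 − 116.38 = 136.62→137) → #472189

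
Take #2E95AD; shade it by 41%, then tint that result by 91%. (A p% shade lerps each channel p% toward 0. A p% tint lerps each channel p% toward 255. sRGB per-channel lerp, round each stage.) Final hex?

#2E95AD is rgb(46, 149, 173).
Per channel, c → c + 0.41(0 − c):
  R: 46 − 18.86 = 27.14 → 27
  G: 149 − 61.09 = 87.91 → 88
  B: 173 + 0.41×(0−173) = 173 − 70.93 = 102.07 → 102
After the shade: rgb(27, 88, 102) = #1B5866.
Lerp each channel 91% toward 255:
  R: 27 + 207.48 = 234.48 → 234
  G: 88 + 151.97 = 239.97 → 240
  B: 102 + 0.91×(255−102) = 102 + 139.23 = 241.23 → 241
rgb(234, 240, 241) = #EAF0F1.

#EAF0F1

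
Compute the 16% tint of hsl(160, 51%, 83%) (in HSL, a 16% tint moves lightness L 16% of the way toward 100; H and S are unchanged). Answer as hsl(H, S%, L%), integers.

L moves 16% from 83 toward 100: 83 + 2.72 = 85.72 → 86.
H and S are unchanged.

hsl(160, 51%, 86%)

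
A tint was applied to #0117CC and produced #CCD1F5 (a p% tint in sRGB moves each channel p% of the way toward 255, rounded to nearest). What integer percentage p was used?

#0117CC is rgb(1, 23, 204); #CCD1F5 is rgb(204, 209, 245).
On the R channel (widest range): 204 ≈ 1 + (p/100)(255 − 1), so p ≈ 100×(204 − 1)/(255 − 1) = 20300/254 = 79.92.
p = 80 reproduces all three channels after rounding.

80%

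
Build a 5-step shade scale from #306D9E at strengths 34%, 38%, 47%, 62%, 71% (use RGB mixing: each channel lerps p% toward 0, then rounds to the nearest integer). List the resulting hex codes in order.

#306D9E is rgb(48, 109, 158).
34%: (48 − 16.32 = 31.68→32, 109 − 37.06 = 71.94→72, 158 − 53.72 = 104.28→104) → #204868
38%: (48 − 18.24 = 29.76→30, 109 − 41.42 = 67.58→68, 158 − 60.04 = 97.96→98) → #1E4462
47%: (48 − 22.56 = 25.44→25, 109 − 51.23 = 57.77→58, 158 − 74.26 = 83.74→84) → #193A54
62%: (48 − 29.76 = 18.24→18, 109 − 67.58 = 41.42→41, 158 − 97.96 = 60.04→60) → #12293C
71%: (48 − 34.08 = 13.92→14, 109 − 77.39 = 31.61→32, 158 − 112.18 = 45.82→46) → #0E202E

#204868, #1E4462, #193A54, #12293C, #0E202E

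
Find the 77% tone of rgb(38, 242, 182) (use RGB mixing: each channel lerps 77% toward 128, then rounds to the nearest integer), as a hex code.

#6B9A8C

A 77% tone moves each channel 77% toward 128:
  R: 38 + 0.77×(128−38) = 38 + 69.3 = 107.3 → 107
  G: 242 − 87.78 = 154.22 → 154
  B: 182 + 0.77×(128−182) = 182 − 41.58 = 140.42 → 140
rgb(107, 154, 140) = #6B9A8C.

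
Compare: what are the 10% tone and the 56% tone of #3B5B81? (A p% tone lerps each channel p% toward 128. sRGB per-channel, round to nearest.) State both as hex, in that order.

#3B5B81 is rgb(59, 91, 129).
10% tone:
  R: 59 + 6.9 = 65.9 → 66
  G: 91 + 0.1×(128−91) = 91 + 3.7 = 94.7 → 95
  B: 129 + 0.1×(128−129) = 129 − 0.1 = 128.9 → 129
  → #425F81
56% tone:
  R: 59 + 38.64 = 97.64 → 98
  G: 91 + 0.56×(128−91) = 91 + 20.72 = 111.72 → 112
  B: 129 + 0.56×(128−129) = 129 − 0.56 = 128.44 → 128
  → #627080

#425F81, #627080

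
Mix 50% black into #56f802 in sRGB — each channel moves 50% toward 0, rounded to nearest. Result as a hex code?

#56f802 is rgb(86, 248, 2).
Lerp each channel 50% toward 0:
  R: 86 + 0.5×(0−86) = 86 − 43 = 43 → 43
  G: 248 − 124 = 124 → 124
  B: 2 + 0.5×(0−2) = 2 − 1 = 1 → 1
rgb(43, 124, 1) = #2b7c01.

#2b7c01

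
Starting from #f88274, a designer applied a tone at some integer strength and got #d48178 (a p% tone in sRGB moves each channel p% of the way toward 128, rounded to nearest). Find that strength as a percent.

#f88274 is rgb(248, 130, 116); #d48178 is rgb(212, 129, 120).
On the R channel (widest range): 212 ≈ 248 + (p/100)(128 − 248), so p ≈ 100×(212 − 248)/(128 − 248) = -3600/-120 = 30.00.
p = 30 reproduces all three channels after rounding.

30%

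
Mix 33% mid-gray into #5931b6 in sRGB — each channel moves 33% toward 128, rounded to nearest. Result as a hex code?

#5931b6 is rgb(89, 49, 182).
Lerp each channel 33% toward 128:
  R: 89 + 0.33×(128−89) = 89 + 12.87 = 101.87 → 102
  G: 49 + 0.33×(128−49) = 49 + 26.07 = 75.07 → 75
  B: 182 − 17.82 = 164.18 → 164
rgb(102, 75, 164) = #664ba4.

#664ba4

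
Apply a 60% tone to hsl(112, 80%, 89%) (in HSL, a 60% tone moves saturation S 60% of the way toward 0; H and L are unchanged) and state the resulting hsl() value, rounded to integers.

S moves 60% from 80 toward 0: 80 − 48 = 32 → 32.
H and L are unchanged.

hsl(112, 32%, 89%)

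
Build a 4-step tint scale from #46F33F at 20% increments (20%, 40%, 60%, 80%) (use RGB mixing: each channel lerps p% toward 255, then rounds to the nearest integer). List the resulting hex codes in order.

#6BF565, #90F88C, #B5FAB2, #DAFDD9

#46F33F is rgb(70, 243, 63).
20%: (70 + 37 = 107→107, 243 + 2.4 = 245.4→245, 63 + 38.4 = 101.4→101) → #6BF565
40%: (70 + 74 = 144→144, 243 + 4.8 = 247.8→248, 63 + 76.8 = 139.8→140) → #90F88C
60%: (70 + 111 = 181→181, 243 + 7.2 = 250.2→250, 63 + 115.2 = 178.2→178) → #B5FAB2
80%: (70 + 148 = 218→218, 243 + 9.6 = 252.6→253, 63 + 153.6 = 216.6→217) → #DAFDD9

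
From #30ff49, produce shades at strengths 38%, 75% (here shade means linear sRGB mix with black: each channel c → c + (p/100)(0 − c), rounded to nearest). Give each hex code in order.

#30ff49 is rgb(48, 255, 73).
38%: (48 − 18.24 = 29.76→30, 255 − 96.9 = 158.1→158, 73 − 27.74 = 45.26→45) → #1e9e2d
75%: (48 − 36 = 12→12, 255 − 191.25 = 63.75→64, 73 − 54.75 = 18.25→18) → #0c4012

#1e9e2d, #0c4012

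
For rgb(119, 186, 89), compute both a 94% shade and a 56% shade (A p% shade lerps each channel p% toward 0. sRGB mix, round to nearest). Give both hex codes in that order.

#070b05, #345227

94% shade:
  R: 119 + 0.94×(0−119) = 119 − 111.86 = 7.14 → 7
  G: 186 − 174.84 = 11.16 → 11
  B: 89 − 83.66 = 5.34 → 5
  → #070b05
56% shade:
  R: 119 + 0.56×(0−119) = 119 − 66.64 = 52.36 → 52
  G: 186 + 0.56×(0−186) = 186 − 104.16 = 81.84 → 82
  B: 89 + 0.56×(0−89) = 89 − 49.84 = 39.16 → 39
  → #345227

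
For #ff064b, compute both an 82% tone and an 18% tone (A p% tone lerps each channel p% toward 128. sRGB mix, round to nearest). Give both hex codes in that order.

#976a76, #e81c55

#ff064b is rgb(255, 6, 75).
82% tone:
  R: 255 + 0.82×(128−255) = 255 − 104.14 = 150.86 → 151
  G: 6 + 0.82×(128−6) = 6 + 100.04 = 106.04 → 106
  B: 75 + 43.46 = 118.46 → 118
  → #976a76
18% tone:
  R: 255 − 22.86 = 232.14 → 232
  G: 6 + 21.96 = 27.96 → 28
  B: 75 + 0.18×(128−75) = 75 + 9.54 = 84.54 → 85
  → #e81c55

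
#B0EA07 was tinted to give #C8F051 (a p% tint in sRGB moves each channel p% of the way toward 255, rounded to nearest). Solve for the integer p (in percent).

#B0EA07 is rgb(176, 234, 7); #C8F051 is rgb(200, 240, 81).
On the B channel (widest range): 81 ≈ 7 + (p/100)(255 − 7), so p ≈ 100×(81 − 7)/(255 − 7) = 7400/248 = 29.84.
p = 30 reproduces all three channels after rounding.

30%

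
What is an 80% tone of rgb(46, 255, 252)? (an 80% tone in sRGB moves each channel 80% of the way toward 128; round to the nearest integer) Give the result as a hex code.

Per channel, c → c + 0.8(128 − c):
  R: 46 + 0.8×(128−46) = 46 + 65.6 = 111.6 → 112
  G: 255 + 0.8×(128−255) = 255 − 101.6 = 153.4 → 153
  B: 252 + 0.8×(128−252) = 252 − 99.2 = 152.8 → 153
rgb(112, 153, 153) = #709999.

#709999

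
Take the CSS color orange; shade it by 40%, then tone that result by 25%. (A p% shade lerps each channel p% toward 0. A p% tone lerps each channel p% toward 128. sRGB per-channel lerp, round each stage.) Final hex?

CSS orange is rgb(255, 165, 0).
Per channel, c → c + 0.4(0 − c):
  R: 255 + 0.4×(0−255) = 255 − 102 = 153 → 153
  G: 165 + 0.4×(0−165) = 165 − 66 = 99 → 99
  B: 0 + 0.4×(0−0) = 0 + 0 = 0 → 0
After the shade: rgb(153, 99, 0) = #996300.
Lerp each channel 25% toward 128:
  R: 153 − 6.25 = 146.75 → 147
  G: 99 + 0.25×(128−99) = 99 + 7.25 = 106.25 → 106
  B: 0 + 0.25×(128−0) = 0 + 32 = 32 → 32
rgb(147, 106, 32) = #936A20.

#936A20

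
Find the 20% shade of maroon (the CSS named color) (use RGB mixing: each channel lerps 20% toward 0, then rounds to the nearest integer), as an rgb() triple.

rgb(102, 0, 0)

CSS maroon is rgb(128, 0, 0).
Per channel, c → c + 0.2(0 − c):
  R: 128 + 0.2×(0−128) = 128 − 25.6 = 102.4 → 102
  G: 0 + 0.2×(0−0) = 0 + 0 = 0 → 0
  B: 0 + 0 = 0 → 0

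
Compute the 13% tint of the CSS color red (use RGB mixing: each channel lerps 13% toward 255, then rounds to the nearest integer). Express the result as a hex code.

#FF2121

CSS red is rgb(255, 0, 0).
A 13% tint moves each channel 13% toward 255:
  R: 255 + 0 = 255 → 255
  G: 0 + 0.13×(255−0) = 0 + 33.15 = 33.15 → 33
  B: 0 + 33.15 = 33.15 → 33
rgb(255, 33, 33) = #FF2121.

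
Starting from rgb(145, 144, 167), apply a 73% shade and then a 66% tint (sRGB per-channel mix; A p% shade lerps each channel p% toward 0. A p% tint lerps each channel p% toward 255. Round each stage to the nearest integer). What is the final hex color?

A 73% shade moves each channel 73% toward 0:
  R: 145 + 0.73×(0−145) = 145 − 105.85 = 39.15 → 39
  G: 144 − 105.12 = 38.88 → 39
  B: 167 − 121.91 = 45.09 → 45
After the shade: rgb(39, 39, 45) = #27272D.
Lerp each channel 66% toward 255:
  R: 39 + 142.56 = 181.56 → 182
  G: 39 + 142.56 = 181.56 → 182
  B: 45 + 0.66×(255−45) = 45 + 138.6 = 183.6 → 184
rgb(182, 182, 184) = #B6B6B8.

#B6B6B8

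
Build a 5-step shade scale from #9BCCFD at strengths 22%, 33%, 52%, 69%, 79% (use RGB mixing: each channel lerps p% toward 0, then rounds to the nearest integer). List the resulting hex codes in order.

#799FC5, #6889AA, #4A6279, #303F4E, #212B35

#9BCCFD is rgb(155, 204, 253).
22%: (155 − 34.1 = 120.9→121, 204 − 44.88 = 159.12→159, 253 − 55.66 = 197.34→197) → #799FC5
33%: (155 − 51.15 = 103.85→104, 204 − 67.32 = 136.68→137, 253 − 83.49 = 169.51→170) → #6889AA
52%: (155 − 80.6 = 74.4→74, 204 − 106.08 = 97.92→98, 253 − 131.56 = 121.44→121) → #4A6279
69%: (155 − 106.95 = 48.05→48, 204 − 140.76 = 63.24→63, 253 − 174.57 = 78.43→78) → #303F4E
79%: (155 − 122.45 = 32.55→33, 204 − 161.16 = 42.84→43, 253 − 199.87 = 53.13→53) → #212B35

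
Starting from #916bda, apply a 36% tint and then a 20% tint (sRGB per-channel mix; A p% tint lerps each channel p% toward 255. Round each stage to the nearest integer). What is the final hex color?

#c7b3ec

#916bda is rgb(145, 107, 218).
Per channel, c → c + 0.36(255 − c):
  R: 145 + 0.36×(255−145) = 145 + 39.6 = 184.6 → 185
  G: 107 + 0.36×(255−107) = 107 + 53.28 = 160.28 → 160
  B: 218 + 0.36×(255−218) = 218 + 13.32 = 231.32 → 231
After the tint: rgb(185, 160, 231) = #b9a0e7.
A 20% tint moves each channel 20% toward 255:
  R: 185 + 0.2×(255−185) = 185 + 14 = 199 → 199
  G: 160 + 0.2×(255−160) = 160 + 19 = 179 → 179
  B: 231 + 4.8 = 235.8 → 236
rgb(199, 179, 236) = #c7b3ec.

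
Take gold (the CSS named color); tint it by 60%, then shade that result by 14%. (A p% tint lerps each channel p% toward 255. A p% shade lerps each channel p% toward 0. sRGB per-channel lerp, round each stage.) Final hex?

#dbce84

CSS gold is rgb(255, 215, 0).
Per channel, c → c + 0.6(255 − c):
  R: 255 + 0 = 255 → 255
  G: 215 + 0.6×(255−215) = 215 + 24 = 239 → 239
  B: 0 + 0.6×(255−0) = 0 + 153 = 153 → 153
After the tint: rgb(255, 239, 153) = #ffef99.
Lerp each channel 14% toward 0:
  R: 255 − 35.7 = 219.3 → 219
  G: 239 − 33.46 = 205.54 → 206
  B: 153 + 0.14×(0−153) = 153 − 21.42 = 131.58 → 132
rgb(219, 206, 132) = #dbce84.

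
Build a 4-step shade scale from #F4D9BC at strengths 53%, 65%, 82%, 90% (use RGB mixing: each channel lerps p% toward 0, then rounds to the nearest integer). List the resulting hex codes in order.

#736658, #554C42, #2C2722, #181613

#F4D9BC is rgb(244, 217, 188).
53%: (244 − 129.32 = 114.68→115, 217 − 115.01 = 101.99→102, 188 − 99.64 = 88.36→88) → #736658
65%: (244 − 158.6 = 85.4→85, 217 − 141.05 = 75.95→76, 188 − 122.2 = 65.8→66) → #554C42
82%: (244 − 200.08 = 43.92→44, 217 − 177.94 = 39.06→39, 188 − 154.16 = 33.84→34) → #2C2722
90%: (244 − 219.6 = 24.4→24, 217 − 195.3 = 21.7→22, 188 − 169.2 = 18.8→19) → #181613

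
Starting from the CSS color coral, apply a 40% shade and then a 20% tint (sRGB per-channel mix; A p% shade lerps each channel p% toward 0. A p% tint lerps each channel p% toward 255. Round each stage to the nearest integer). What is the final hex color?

#AD7059

CSS coral is rgb(255, 127, 80).
Lerp each channel 40% toward 0:
  R: 255 + 0.4×(0−255) = 255 − 102 = 153 → 153
  G: 127 + 0.4×(0−127) = 127 − 50.8 = 76.2 → 76
  B: 80 + 0.4×(0−80) = 80 − 32 = 48 → 48
After the shade: rgb(153, 76, 48) = #994C30.
Per channel, c → c + 0.2(255 − c):
  R: 153 + 0.2×(255−153) = 153 + 20.4 = 173.4 → 173
  G: 76 + 35.8 = 111.8 → 112
  B: 48 + 0.2×(255−48) = 48 + 41.4 = 89.4 → 89
rgb(173, 112, 89) = #AD7059.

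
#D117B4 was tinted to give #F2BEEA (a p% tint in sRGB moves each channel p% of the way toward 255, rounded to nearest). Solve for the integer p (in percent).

#D117B4 is rgb(209, 23, 180); #F2BEEA is rgb(242, 190, 234).
On the G channel (widest range): 190 ≈ 23 + (p/100)(255 − 23), so p ≈ 100×(190 − 23)/(255 − 23) = 16700/232 = 71.98.
p = 72 reproduces all three channels after rounding.

72%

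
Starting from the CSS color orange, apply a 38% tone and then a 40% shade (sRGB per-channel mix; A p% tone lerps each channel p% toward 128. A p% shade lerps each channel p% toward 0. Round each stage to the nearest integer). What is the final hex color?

CSS orange is rgb(255, 165, 0).
A 38% tone moves each channel 38% toward 128:
  R: 255 − 48.26 = 206.74 → 207
  G: 165 + 0.38×(128−165) = 165 − 14.06 = 150.94 → 151
  B: 0 + 48.64 = 48.64 → 49
After the tone: rgb(207, 151, 49) = #cf9731.
Lerp each channel 40% toward 0:
  R: 207 + 0.4×(0−207) = 207 − 82.8 = 124.2 → 124
  G: 151 − 60.4 = 90.6 → 91
  B: 49 + 0.4×(0−49) = 49 − 19.6 = 29.4 → 29
rgb(124, 91, 29) = #7c5b1d.

#7c5b1d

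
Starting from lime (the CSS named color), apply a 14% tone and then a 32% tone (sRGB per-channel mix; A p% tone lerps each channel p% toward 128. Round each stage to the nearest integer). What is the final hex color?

#35CA35

CSS lime is rgb(0, 255, 0).
Lerp each channel 14% toward 128:
  R: 0 + 17.92 = 17.92 → 18
  G: 255 − 17.78 = 237.22 → 237
  B: 0 + 0.14×(128−0) = 0 + 17.92 = 17.92 → 18
After the tone: rgb(18, 237, 18) = #12ED12.
Lerp each channel 32% toward 128:
  R: 18 + 35.2 = 53.2 → 53
  G: 237 − 34.88 = 202.12 → 202
  B: 18 + 0.32×(128−18) = 18 + 35.2 = 53.2 → 53
rgb(53, 202, 53) = #35CA35.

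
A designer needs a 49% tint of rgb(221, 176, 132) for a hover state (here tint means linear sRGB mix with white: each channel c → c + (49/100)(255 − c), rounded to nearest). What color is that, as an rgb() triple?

rgb(238, 215, 192)

A 49% tint moves each channel 49% toward 255:
  R: 221 + 0.49×(255−221) = 221 + 16.66 = 237.66 → 238
  G: 176 + 0.49×(255−176) = 176 + 38.71 = 214.71 → 215
  B: 132 + 0.49×(255−132) = 132 + 60.27 = 192.27 → 192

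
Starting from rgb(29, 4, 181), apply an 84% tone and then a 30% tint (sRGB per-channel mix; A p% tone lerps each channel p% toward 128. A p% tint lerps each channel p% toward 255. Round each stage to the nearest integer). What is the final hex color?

Lerp each channel 84% toward 128:
  R: 29 + 83.16 = 112.16 → 112
  G: 4 + 104.16 = 108.16 → 108
  B: 181 + 0.84×(128−181) = 181 − 44.52 = 136.48 → 136
After the tone: rgb(112, 108, 136) = #706C88.
Per channel, c → c + 0.3(255 − c):
  R: 112 + 42.9 = 154.9 → 155
  G: 108 + 44.1 = 152.1 → 152
  B: 136 + 0.3×(255−136) = 136 + 35.7 = 171.7 → 172
rgb(155, 152, 172) = #9B98AC.

#9B98AC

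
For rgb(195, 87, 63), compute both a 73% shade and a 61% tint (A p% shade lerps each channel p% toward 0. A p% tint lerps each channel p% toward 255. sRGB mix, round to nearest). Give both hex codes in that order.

73% shade:
  R: 195 + 0.73×(0−195) = 195 − 142.35 = 52.65 → 53
  G: 87 + 0.73×(0−87) = 87 − 63.51 = 23.49 → 23
  B: 63 − 45.99 = 17.01 → 17
  → #351711
61% tint:
  R: 195 + 36.6 = 231.6 → 232
  G: 87 + 102.48 = 189.48 → 189
  B: 63 + 0.61×(255−63) = 63 + 117.12 = 180.12 → 180
  → #E8BDB4

#351711, #E8BDB4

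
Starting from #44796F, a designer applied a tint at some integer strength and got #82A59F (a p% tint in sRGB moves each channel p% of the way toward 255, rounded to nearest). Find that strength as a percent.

#44796F is rgb(68, 121, 111); #82A59F is rgb(130, 165, 159).
On the R channel (widest range): 130 ≈ 68 + (p/100)(255 − 68), so p ≈ 100×(130 − 68)/(255 − 68) = 6200/187 = 33.16.
p = 33 reproduces all three channels after rounding.

33%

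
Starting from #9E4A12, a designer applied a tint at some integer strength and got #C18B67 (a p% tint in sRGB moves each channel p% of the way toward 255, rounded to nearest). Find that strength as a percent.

#9E4A12 is rgb(158, 74, 18); #C18B67 is rgb(193, 139, 103).
On the B channel (widest range): 103 ≈ 18 + (p/100)(255 − 18), so p ≈ 100×(103 − 18)/(255 − 18) = 8500/237 = 35.86.
p = 36 reproduces all three channels after rounding.

36%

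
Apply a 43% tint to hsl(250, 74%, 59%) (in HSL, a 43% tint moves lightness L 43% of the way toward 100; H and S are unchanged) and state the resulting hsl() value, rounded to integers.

L moves 43% from 59 toward 100: 59 + 17.63 = 76.63 → 77.
H and S are unchanged.

hsl(250, 74%, 77%)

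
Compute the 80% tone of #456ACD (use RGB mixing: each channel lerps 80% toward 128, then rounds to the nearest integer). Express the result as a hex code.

#747C8F

#456ACD is rgb(69, 106, 205).
Per channel, c → c + 0.8(128 − c):
  R: 69 + 0.8×(128−69) = 69 + 47.2 = 116.2 → 116
  G: 106 + 17.6 = 123.6 → 124
  B: 205 + 0.8×(128−205) = 205 − 61.6 = 143.4 → 143
rgb(116, 124, 143) = #747C8F.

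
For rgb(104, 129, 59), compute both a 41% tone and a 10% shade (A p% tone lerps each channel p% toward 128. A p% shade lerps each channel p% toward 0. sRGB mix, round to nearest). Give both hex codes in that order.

41% tone:
  R: 104 + 9.84 = 113.84 → 114
  G: 129 − 0.41 = 128.59 → 129
  B: 59 + 0.41×(128−59) = 59 + 28.29 = 87.29 → 87
  → #728157
10% shade:
  R: 104 + 0.1×(0−104) = 104 − 10.4 = 93.6 → 94
  G: 129 − 12.9 = 116.1 → 116
  B: 59 + 0.1×(0−59) = 59 − 5.9 = 53.1 → 53
  → #5e7435

#728157, #5e7435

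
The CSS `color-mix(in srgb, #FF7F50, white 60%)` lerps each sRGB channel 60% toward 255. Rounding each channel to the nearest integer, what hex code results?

#FF7F50 is rgb(255, 127, 80).
Per channel, c → c + 0.6(255 − c):
  R: 255 + 0 = 255 → 255
  G: 127 + 0.6×(255−127) = 127 + 76.8 = 203.8 → 204
  B: 80 + 0.6×(255−80) = 80 + 105 = 185 → 185
rgb(255, 204, 185) = #FFCCB9.

#FFCCB9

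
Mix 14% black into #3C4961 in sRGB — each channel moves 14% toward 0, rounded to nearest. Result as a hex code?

#3C4961 is rgb(60, 73, 97).
Per channel, c → c + 0.14(0 − c):
  R: 60 − 8.4 = 51.6 → 52
  G: 73 + 0.14×(0−73) = 73 − 10.22 = 62.78 → 63
  B: 97 + 0.14×(0−97) = 97 − 13.58 = 83.42 → 83
rgb(52, 63, 83) = #343F53.

#343F53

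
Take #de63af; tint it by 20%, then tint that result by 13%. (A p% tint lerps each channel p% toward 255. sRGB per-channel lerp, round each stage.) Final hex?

#de63af is rgb(222, 99, 175).
A 20% tint moves each channel 20% toward 255:
  R: 222 + 0.2×(255−222) = 222 + 6.6 = 228.6 → 229
  G: 99 + 0.2×(255−99) = 99 + 31.2 = 130.2 → 130
  B: 175 + 0.2×(255−175) = 175 + 16 = 191 → 191
After the tint: rgb(229, 130, 191) = #e582bf.
Per channel, c → c + 0.13(255 − c):
  R: 229 + 0.13×(255−229) = 229 + 3.38 = 232.38 → 232
  G: 130 + 0.13×(255−130) = 130 + 16.25 = 146.25 → 146
  B: 191 + 0.13×(255−191) = 191 + 8.32 = 199.32 → 199
rgb(232, 146, 199) = #e892c7.

#e892c7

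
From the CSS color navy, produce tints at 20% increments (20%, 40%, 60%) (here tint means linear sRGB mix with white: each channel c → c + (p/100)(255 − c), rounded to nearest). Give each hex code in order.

CSS navy is rgb(0, 0, 128).
20%: (0 + 51 = 51→51, 0 + 51 = 51→51, 128 + 25.4 = 153.4→153) → #333399
40%: (0 + 102 = 102→102, 0 + 102 = 102→102, 128 + 50.8 = 178.8→179) → #6666b3
60%: (0 + 153 = 153→153, 0 + 153 = 153→153, 128 + 76.2 = 204.2→204) → #9999cc

#333399, #6666b3, #9999cc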